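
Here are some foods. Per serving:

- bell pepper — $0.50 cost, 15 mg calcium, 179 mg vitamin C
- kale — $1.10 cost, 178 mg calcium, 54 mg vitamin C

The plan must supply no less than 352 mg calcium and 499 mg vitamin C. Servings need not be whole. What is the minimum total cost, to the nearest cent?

bell pepper only: max(352/15, 499/179) = 23.47 servings → $11.73.
kale only: max(352/178, 499/54) = 9.241 servings → $10.16.
bell pepper + kale with both tight: 2.248 servings and 1.788 servings → $3.09.
So the least-cost plan costs $3.09.

$3.09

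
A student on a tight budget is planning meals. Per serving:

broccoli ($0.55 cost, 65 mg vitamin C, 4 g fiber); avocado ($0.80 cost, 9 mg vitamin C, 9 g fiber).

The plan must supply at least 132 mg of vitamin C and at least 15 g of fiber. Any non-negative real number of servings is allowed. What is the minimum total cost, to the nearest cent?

$1.71

A basic optimal solution has at most two foods positive. Try each food alone and each pair with both targets met exactly.
broccoli only: max(132/65, 15/4) = 3.75 servings → $2.06.
avocado only: max(132/9, 15/9) = 14.67 servings → $11.73.
broccoli + avocado with both tight: 1.918 servings and 0.8142 servings → $1.71.
Cheapest feasible corner: $1.71.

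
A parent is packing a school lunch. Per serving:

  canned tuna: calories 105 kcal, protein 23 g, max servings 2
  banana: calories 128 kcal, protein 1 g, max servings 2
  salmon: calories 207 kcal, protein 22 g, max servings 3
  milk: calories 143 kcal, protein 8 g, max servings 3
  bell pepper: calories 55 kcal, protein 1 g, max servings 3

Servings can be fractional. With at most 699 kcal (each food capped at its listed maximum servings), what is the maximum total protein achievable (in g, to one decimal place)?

Protein per kcal: canned tuna 0.219, salmon 0.1063, milk 0.05594, bell pepper 0.01818, banana 0.007812.
Take 2 servings of canned tuna: uses 210 kcal, +46.0 g protein (running total 46.0 g).
Take 2.362 servings of salmon: uses 489 kcal, +52.0 g protein (running total 98.0 g).
Filling greedily by protein-per-kcal is optimal for one linear limit, giving 98.0 g.

98.0 g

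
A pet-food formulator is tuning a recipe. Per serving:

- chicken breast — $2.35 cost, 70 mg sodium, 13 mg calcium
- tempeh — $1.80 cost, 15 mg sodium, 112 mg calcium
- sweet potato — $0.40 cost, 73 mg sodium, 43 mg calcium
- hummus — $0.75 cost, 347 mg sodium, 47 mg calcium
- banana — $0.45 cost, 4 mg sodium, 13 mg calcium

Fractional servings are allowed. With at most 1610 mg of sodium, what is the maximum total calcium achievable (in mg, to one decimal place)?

12021.3 mg

Calcium per mg sodium: tempeh 7.467, banana 3.25, sweet potato 0.589, chicken breast 0.1857, hummus 0.1354.
With no serving limits, spend the whole sodium allowance on tempeh: 1610 mg / 15 mg × 112 mg = 12021.3 mg.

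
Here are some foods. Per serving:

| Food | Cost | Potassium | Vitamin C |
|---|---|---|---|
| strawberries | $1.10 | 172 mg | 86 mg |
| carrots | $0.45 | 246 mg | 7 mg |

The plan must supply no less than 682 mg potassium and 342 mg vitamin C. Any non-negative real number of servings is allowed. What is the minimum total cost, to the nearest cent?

Two binding constraints pin down two serving amounts, so the optimal mix uses at most two foods. The candidates are each food alone (scaled to the tighter of potassium/vitamin C) and each pair with both constraints tight.
strawberries only: max(682/172, 342/86) = 3.977 servings → $4.37.
carrots only: max(682/246, 342/7) = 48.86 servings → $21.99.
strawberries + carrots with both targets exact would need a negative amount; discard.
The minimum over all feasible corners is $4.37.

$4.37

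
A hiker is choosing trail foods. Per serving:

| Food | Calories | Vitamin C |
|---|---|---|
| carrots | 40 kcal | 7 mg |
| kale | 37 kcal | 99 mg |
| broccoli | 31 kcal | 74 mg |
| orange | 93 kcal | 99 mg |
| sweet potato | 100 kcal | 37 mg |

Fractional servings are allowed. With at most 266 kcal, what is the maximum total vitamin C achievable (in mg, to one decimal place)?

711.7 mg

Vitamin C per kcal: kale 2.676, broccoli 2.387, orange 1.065, sweet potato 0.37, carrots 0.175.
With no serving limits, spend the whole calories allowance on kale: 266 kcal / 37 kcal × 99 mg = 711.7 mg.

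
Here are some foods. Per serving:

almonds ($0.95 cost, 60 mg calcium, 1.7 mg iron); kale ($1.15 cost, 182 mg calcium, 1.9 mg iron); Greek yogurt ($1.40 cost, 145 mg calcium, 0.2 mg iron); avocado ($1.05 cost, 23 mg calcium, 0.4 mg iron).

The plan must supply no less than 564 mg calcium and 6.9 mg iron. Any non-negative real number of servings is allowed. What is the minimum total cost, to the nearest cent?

Compare the cost at each extreme point of the feasible region.
almonds only: max(564/60, 6.9/1.7) = 9.4 servings → $8.93.
kale only: max(564/182, 6.9/1.9) = 3.632 servings → $4.18.
Greek yogurt only: max(564/145, 6.9/0.2) = 34.5 servings → $48.30.
avocado only: max(564/23, 6.9/0.4) = 24.52 servings → $25.75.
almonds + kale with both tight: 0.9427 servings and 2.788 servings → $4.10.
almonds + Greek yogurt with both tight: 3.786 servings and 2.323 servings → $6.85.
almonds + avocado: the both-tight solution has a negative serving — not a feasible corner.
kale + Greek yogurt: the both-tight solution has a negative serving — not a feasible corner.
kale + avocado with both tight: 2.299 servings and 6.33 servings → $9.29.
Greek yogurt + avocado with both tight: 1.253 servings and 16.62 servings → $19.21.
Cheapest feasible corner: $4.10.

$4.10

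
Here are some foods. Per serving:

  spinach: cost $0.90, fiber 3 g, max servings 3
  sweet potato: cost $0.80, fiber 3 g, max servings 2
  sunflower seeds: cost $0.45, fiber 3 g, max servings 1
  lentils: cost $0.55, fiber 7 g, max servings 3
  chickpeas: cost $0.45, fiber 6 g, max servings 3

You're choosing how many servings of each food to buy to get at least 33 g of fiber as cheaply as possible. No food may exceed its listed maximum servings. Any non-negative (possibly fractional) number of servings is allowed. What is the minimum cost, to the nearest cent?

$2.53

Cost per g of fiber: chickpeas $0.0750, lentils $0.0786, sunflower seeds $0.1500, sweet potato $0.2667, spinach $0.3000.
Take 3 servings of chickpeas: +18.0 g fiber for $1.35 (total $1.35, still need 15.0 g).
Take 2.143 servings of lentils: +15.0 g fiber for $1.18 (total $2.53, still need 0.0 g).
Greedy by cheapest-per-g is optimal for a single linear constraint, so the minimum cost is $2.53.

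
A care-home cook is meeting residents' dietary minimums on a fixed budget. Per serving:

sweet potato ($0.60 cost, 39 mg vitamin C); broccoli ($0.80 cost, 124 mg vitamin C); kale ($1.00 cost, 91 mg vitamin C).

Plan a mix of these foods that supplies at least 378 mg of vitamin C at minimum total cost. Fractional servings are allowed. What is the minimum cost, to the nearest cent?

Cost per mg of vitamin C: broccoli $0.0065, kale $0.0110, sweet potato $0.0154.
With no serving limits, use only broccoli: 378 mg / 124 mg = 3.048 servings × $0.80 = $2.44.

$2.44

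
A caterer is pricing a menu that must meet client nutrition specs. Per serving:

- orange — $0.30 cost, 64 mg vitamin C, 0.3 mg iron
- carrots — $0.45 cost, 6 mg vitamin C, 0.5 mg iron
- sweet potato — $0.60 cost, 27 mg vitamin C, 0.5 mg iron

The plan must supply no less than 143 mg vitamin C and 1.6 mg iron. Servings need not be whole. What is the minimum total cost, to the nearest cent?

$1.50

At the optimum either one food covers both requirements or two foods hit both targets exactly; no other combination can be cheaper.
orange only: max(143/64, 1.6/0.3) = 5.333 servings → $1.60.
carrots only: max(143/6, 1.6/0.5) = 23.83 servings → $10.72.
sweet potato only: max(143/27, 1.6/0.5) = 5.296 servings → $3.18.
orange + carrots with both tight: 2.05 servings and 1.97 servings → $1.50.
orange + sweet potato with both tight: 1.184 servings and 2.49 servings → $1.85.
carrots + sweet potato with both targets exact would need a negative amount; discard.
So the least-cost plan costs $1.50.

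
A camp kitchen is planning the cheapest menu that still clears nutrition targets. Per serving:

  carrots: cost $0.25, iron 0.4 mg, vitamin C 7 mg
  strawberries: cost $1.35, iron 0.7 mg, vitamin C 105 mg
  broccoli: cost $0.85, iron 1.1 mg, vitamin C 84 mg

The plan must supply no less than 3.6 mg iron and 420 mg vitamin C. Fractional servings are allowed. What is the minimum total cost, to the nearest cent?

Two binding constraints pin down two serving amounts, so the optimal mix uses at most two foods. The candidates are each food alone (scaled to the tighter of iron/vitamin C) and each pair with both constraints tight.
carrots only: max(3.6/0.4, 420/7) = 60 servings → $15.00.
strawberries only: max(3.6/0.7, 420/105) = 5.143 servings → $6.94.
broccoli only: max(3.6/1.1, 420/84) = 5 servings → $4.25.
carrots + strawberries with both tight: 2.264 servings and 3.849 servings → $5.76.
carrots + broccoli: the both-tight solution has a negative serving — not a feasible corner.
strawberries + broccoli with both tight: 2.815 servings and 1.481 servings → $5.06.
Cheapest feasible corner: $4.25.

$4.25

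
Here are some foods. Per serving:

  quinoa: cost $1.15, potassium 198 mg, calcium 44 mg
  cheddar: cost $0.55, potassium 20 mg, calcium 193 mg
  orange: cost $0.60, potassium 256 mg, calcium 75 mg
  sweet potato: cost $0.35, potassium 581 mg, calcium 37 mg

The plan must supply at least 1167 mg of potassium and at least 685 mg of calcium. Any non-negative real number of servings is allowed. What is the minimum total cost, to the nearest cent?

$2.42

quinoa only: max(1167/198, 685/44) = 15.57 servings → $17.90.
cheddar only: max(1167/20, 685/193) = 58.35 servings → $32.09.
orange only: max(1167/256, 685/75) = 9.133 servings → $5.48.
sweet potato only: max(1167/581, 685/37) = 18.51 servings → $6.48.
quinoa + cheddar with both tight: 5.666 servings and 2.258 servings → $7.76.
quinoa + orange: intersection lies outside the first quadrant.
quinoa + sweet potato: intersection lies outside the first quadrant.
cheddar + orange with both tight: 1.833 servings and 4.415 servings → $3.66.
cheddar + sweet potato with both tight: 3.185 servings and 1.899 servings → $2.42.
orange + sweet potato with both targets exact would need a negative amount; discard.
Cheapest feasible corner: $2.42.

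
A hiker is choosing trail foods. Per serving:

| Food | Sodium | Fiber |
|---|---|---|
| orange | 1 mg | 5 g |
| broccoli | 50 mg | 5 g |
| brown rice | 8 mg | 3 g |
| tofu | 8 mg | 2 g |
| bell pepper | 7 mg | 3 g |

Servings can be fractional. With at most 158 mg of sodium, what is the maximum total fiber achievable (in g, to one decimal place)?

790.0 g

Fiber per mg sodium: orange 5, bell pepper 0.4286, brown rice 0.375, tofu 0.25, broccoli 0.1.
With no serving limits, spend the whole sodium allowance on orange: 158 mg / 1 mg × 5 g = 790.0 g.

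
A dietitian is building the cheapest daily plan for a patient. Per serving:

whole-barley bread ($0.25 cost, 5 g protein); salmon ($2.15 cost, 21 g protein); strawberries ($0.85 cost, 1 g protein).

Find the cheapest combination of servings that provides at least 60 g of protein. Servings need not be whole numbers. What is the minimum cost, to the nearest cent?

Cost per g of protein: whole-barley bread $0.0500, salmon $0.1024, strawberries $0.8500.
With no serving limits, use only whole-barley bread: 60 g / 5 g = 12 servings × $0.25 = $3.00.

$3.00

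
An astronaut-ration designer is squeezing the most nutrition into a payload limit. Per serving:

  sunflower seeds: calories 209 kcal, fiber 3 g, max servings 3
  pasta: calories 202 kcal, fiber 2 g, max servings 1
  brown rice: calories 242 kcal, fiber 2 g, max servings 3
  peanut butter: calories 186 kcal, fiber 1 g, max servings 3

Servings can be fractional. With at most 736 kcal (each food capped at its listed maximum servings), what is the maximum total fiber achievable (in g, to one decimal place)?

10.1 g

Fiber per kcal: sunflower seeds 0.01435, pasta 0.009901, brown rice 0.008264, peanut butter 0.005376.
Take 3 servings of sunflower seeds: uses 627 kcal, +9.0 g fiber (running total 9.0 g).
Take 0.5396 servings of pasta: uses 109 kcal, +1.1 g fiber (running total 10.1 g).
Filling greedily by fiber-per-kcal is optimal for one linear limit, giving 10.1 g.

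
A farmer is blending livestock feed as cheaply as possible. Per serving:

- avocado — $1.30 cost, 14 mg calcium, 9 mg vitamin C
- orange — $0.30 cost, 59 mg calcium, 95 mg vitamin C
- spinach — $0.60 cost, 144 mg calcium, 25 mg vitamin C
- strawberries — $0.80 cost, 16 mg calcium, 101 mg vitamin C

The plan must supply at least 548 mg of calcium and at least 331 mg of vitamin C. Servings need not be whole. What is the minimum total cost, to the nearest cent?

$2.43

avocado only: max(548/14, 331/9) = 39.14 servings → $50.89.
orange only: max(548/59, 331/95) = 9.288 servings → $2.79.
spinach only: max(548/144, 331/25) = 13.24 servings → $7.94.
strawberries only: max(548/16, 331/101) = 34.25 servings → $27.40.
avocado + orange: intersection lies outside the first quadrant.
avocado + spinach with both tight: 35.9 servings and 0.315 servings → $46.86.
avocado + strawberries with both targets exact would need a negative amount; discard.
orange + spinach with both tight: 2.783 servings and 2.665 servings → $2.43.
orange + strawberries: intersection lies outside the first quadrant.
spinach + strawberries with both tight: 3.539 servings and 2.401 servings → $4.04.
Cheapest feasible corner: $2.43.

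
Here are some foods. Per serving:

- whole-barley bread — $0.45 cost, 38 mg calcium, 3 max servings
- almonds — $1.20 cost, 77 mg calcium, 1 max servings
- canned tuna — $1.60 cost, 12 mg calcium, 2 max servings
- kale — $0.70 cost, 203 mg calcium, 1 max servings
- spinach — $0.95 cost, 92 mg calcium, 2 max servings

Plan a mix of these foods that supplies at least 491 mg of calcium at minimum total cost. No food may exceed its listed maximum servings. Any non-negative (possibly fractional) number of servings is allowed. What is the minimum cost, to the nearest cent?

$3.83

Cost per mg of calcium: kale $0.0034, spinach $0.0103, whole-barley bread $0.0118, almonds $0.0156, canned tuna $0.1333.
Take 1 serving of kale: +203.0 mg calcium for $0.70 (total $0.70, still need 288.0 mg).
Take 2 servings of spinach: +184.0 mg calcium for $1.90 (total $2.60, still need 104.0 mg).
Take 2.737 servings of whole-barley bread: +104.0 mg calcium for $1.23 (total $3.83, still need 0.0 mg).
Filling from the cheapest source first is optimal under one linear minimum: $3.83.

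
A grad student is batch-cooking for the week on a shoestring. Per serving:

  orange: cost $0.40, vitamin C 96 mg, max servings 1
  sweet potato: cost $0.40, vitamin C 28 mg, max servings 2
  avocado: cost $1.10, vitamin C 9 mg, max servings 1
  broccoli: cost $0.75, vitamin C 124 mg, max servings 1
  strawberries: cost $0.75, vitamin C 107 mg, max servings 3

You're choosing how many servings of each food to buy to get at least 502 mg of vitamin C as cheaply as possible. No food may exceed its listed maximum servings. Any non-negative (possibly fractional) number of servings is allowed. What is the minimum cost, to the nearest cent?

$3.13

Cost per mg of vitamin C: orange $0.0042, broccoli $0.0060, strawberries $0.0070, sweet potato $0.0143, avocado $0.1222.
Take 1 serving of orange: +96.0 mg vitamin C for $0.40 (total $0.40, still need 406.0 mg).
Take 1 serving of broccoli: +124.0 mg vitamin C for $0.75 (total $1.15, still need 282.0 mg).
Take 2.636 servings of strawberries: +282.0 mg vitamin C for $1.98 (total $3.13, still need 0.0 mg).
Greedy by cheapest-per-mg is optimal for a single linear constraint, so the minimum cost is $3.13.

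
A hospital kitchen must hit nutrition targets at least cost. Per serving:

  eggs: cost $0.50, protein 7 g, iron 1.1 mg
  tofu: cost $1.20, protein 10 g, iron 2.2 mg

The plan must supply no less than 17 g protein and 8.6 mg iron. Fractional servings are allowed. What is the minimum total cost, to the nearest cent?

$3.91

Compare the cost at each extreme point of the feasible region.
eggs only: max(17/7, 8.6/1.1) = 7.818 servings → $3.91.
tofu only: max(17/10, 8.6/2.2) = 3.909 servings → $4.69.
eggs + tofu: the both-tight solution has a negative serving — not a feasible corner.
So the least-cost plan costs $3.91.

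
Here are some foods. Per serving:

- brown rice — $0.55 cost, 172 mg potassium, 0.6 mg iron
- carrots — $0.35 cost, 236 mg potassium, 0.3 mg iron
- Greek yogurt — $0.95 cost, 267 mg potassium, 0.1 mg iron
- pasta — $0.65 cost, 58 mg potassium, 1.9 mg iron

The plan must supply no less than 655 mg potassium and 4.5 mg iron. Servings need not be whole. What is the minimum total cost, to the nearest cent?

brown rice only: max(655/172, 4.5/0.6) = 7.5 servings → $4.12.
carrots only: max(655/236, 4.5/0.3) = 15 servings → $5.25.
Greek yogurt only: max(655/267, 4.5/0.1) = 45 servings → $42.75.
pasta only: max(655/58, 4.5/1.9) = 11.29 servings → $7.34.
brown rice + carrots with both targets exact would need a negative amount; discard.
brown rice + Greek yogurt: intersection lies outside the first quadrant.
brown rice + pasta with both tight: 3.368 servings and 1.305 servings → $2.70.
carrots + Greek yogurt: the both-tight solution has a negative serving — not a feasible corner.
carrots + pasta with both tight: 2.282 servings and 2.008 servings → $2.10.
Greek yogurt + pasta with both tight: 1.961 servings and 2.265 servings → $3.34.
The minimum over all feasible corners is $2.10.

$2.10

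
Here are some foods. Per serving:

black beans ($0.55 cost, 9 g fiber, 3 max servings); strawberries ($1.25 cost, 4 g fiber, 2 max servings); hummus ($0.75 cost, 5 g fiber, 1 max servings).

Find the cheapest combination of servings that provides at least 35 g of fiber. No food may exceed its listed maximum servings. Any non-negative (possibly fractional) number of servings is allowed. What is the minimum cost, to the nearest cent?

Cost per g of fiber: black beans $0.0611, hummus $0.1500, strawberries $0.3125.
Take 3 servings of black beans: +27.0 g fiber for $1.65 (total $1.65, still need 8.0 g).
Take 1 serving of hummus: +5.0 g fiber for $0.75 (total $2.40, still need 3.0 g).
Take 0.75 servings of strawberries: +3.0 g fiber for $0.94 (total $3.34, still need 0.0 g).
Filling from the cheapest source first is optimal under one linear minimum: $3.34.

$3.34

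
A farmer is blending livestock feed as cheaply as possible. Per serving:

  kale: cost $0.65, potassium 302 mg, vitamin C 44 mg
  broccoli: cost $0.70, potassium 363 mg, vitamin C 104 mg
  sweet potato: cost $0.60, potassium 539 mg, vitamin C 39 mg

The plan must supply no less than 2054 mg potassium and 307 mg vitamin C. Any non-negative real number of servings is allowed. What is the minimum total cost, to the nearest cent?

$2.89

Check every corner: each single food scaled to meet both minima, and each pair solved so both constraints bind.
kale only: max(2054/302, 307/44) = 6.977 servings → $4.54.
broccoli only: max(2054/363, 307/104) = 5.658 servings → $3.96.
sweet potato only: max(2054/539, 307/39) = 7.872 servings → $4.72.
kale + broccoli with both tight: 6.619 servings and 0.1515 servings → $4.41.
kale + sweet potato: the both-tight solution has a negative serving — not a feasible corner.
broccoli + sweet potato with both tight: 2.037 servings and 2.439 servings → $2.89.
So the least-cost plan costs $2.89.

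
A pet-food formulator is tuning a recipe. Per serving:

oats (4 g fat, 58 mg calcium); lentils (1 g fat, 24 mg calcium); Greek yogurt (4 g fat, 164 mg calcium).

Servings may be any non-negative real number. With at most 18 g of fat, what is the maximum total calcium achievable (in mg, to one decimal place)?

Calcium per g fat: Greek yogurt 41, lentils 24, oats 14.5.
With no serving limits, spend the whole fat allowance on Greek yogurt: 18 g / 4 g × 164 mg = 738.0 mg.

738.0 mg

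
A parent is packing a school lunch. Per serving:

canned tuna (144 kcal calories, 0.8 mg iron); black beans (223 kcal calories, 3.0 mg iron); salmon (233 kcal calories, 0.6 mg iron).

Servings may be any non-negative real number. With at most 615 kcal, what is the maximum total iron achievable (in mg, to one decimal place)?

8.3 mg

Iron per kcal: black beans 0.01345, canned tuna 0.005556, salmon 0.002575.
With no serving limits, spend the whole calories allowance on black beans: 615 kcal / 223 kcal × 3.0 mg = 8.3 mg.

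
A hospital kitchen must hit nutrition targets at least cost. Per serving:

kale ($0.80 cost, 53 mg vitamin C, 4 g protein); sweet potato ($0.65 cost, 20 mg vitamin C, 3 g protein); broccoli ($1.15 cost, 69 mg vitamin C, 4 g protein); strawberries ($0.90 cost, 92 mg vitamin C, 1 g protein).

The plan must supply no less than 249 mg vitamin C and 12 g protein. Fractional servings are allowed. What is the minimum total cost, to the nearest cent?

kale only: max(249/53, 12/4) = 4.698 servings → $3.76.
sweet potato only: max(249/20, 12/3) = 12.45 servings → $8.09.
broccoli only: max(249/69, 12/4) = 3.609 servings → $4.15.
strawberries only: max(249/92, 12/1) = 12 servings → $10.80.
kale + sweet potato: intersection lies outside the first quadrant.
kale + broccoli: intersection lies outside the first quadrant.
kale + strawberries with both tight: 2.714 servings and 1.143 servings → $3.20.
sweet potato + broccoli with both targets exact would need a negative amount; discard.
sweet potato + strawberries with both tight: 3.34 servings and 1.98 servings → $3.95.
broccoli + strawberries with both tight: 2.86 servings and 0.5619 servings → $3.79.
Cheapest feasible corner: $3.20.

$3.20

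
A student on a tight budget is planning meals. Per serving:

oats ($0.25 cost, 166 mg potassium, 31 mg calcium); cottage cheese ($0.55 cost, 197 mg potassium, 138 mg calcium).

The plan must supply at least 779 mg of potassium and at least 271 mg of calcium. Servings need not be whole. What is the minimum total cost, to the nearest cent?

$1.49

Two binding constraints pin down two serving amounts, so the optimal mix uses at most two foods. The candidates are each food alone (scaled to the tighter of potassium/calcium) and each pair with both constraints tight.
oats only: max(779/166, 271/31) = 8.742 servings → $2.19.
cottage cheese only: max(779/197, 271/138) = 3.954 servings → $2.17.
oats + cottage cheese with both tight: 3.221 servings and 1.24 servings → $1.49.
Cheapest feasible corner: $1.49.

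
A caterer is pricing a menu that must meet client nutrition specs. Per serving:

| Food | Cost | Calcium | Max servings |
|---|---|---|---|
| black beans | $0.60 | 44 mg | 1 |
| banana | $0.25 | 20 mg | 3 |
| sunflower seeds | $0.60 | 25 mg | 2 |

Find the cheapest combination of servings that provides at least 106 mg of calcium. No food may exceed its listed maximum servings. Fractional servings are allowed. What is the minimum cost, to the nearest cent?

$1.40

Cost per mg of calcium: banana $0.0125, black beans $0.0136, sunflower seeds $0.0240.
Take 3 servings of banana: +60.0 mg calcium for $0.75 (total $0.75, still need 46.0 mg).
Take 1 serving of black beans: +44.0 mg calcium for $0.60 (total $1.35, still need 2.0 mg).
Take 0.08 servings of sunflower seeds: +2.0 mg calcium for $0.05 (total $1.40, still need 0.0 mg).
Greedy by cheapest-per-mg is optimal for a single linear constraint, so the minimum cost is $1.40.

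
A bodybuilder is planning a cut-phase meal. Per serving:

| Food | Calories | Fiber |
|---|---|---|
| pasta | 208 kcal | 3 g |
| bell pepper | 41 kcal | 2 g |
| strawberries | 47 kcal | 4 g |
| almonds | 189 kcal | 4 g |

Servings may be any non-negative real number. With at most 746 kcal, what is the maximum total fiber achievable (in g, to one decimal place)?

Fiber per kcal: strawberries 0.08511, bell pepper 0.04878, almonds 0.02116, pasta 0.01442.
With no serving limits, spend the whole calories allowance on strawberries: 746 kcal / 47 kcal × 4 g = 63.5 g.

63.5 g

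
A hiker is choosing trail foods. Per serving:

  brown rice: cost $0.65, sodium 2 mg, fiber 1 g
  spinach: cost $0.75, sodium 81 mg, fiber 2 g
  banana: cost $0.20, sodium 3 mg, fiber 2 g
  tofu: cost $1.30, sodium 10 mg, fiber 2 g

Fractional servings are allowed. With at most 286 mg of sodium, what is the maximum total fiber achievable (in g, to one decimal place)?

190.7 g

Fiber per mg sodium: banana 0.6667, brown rice 0.5, tofu 0.2, spinach 0.02469.
With no serving limits, spend the whole sodium allowance on banana: 286 mg / 3 mg × 2 g = 190.7 g.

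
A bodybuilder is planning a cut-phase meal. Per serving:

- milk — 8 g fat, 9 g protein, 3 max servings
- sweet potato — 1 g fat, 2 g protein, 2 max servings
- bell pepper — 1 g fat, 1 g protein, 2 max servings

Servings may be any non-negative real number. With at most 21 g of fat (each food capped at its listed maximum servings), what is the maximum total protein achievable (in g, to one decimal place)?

25.4 g

Protein per g fat: sweet potato 2, milk 1.125, bell pepper 1.
Take 2 servings of sweet potato: uses 2 g fat, +4.0 g protein (running total 4.0 g).
Take 2.375 servings of milk: uses 19 g fat, +21.4 g protein (running total 25.4 g).
Filling greedily by protein-per-g fat is optimal for one linear limit, giving 25.4 g.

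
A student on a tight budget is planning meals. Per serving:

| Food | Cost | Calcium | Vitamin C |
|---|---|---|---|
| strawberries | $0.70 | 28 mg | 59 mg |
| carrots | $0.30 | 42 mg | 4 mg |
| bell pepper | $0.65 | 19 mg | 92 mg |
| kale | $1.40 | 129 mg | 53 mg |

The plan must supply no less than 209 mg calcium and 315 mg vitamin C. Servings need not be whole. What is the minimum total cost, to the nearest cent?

$3.18

Compare the cost at each extreme point of the feasible region.
strawberries only: max(209/28, 315/59) = 7.464 servings → $5.22.
carrots only: max(209/42, 315/4) = 78.75 servings → $23.62.
bell pepper only: max(209/19, 315/92) = 11 servings → $7.15.
kale only: max(209/129, 315/53) = 5.943 servings → $8.32.
strawberries + carrots with both tight: 5.238 servings and 1.484 servings → $4.11.
strawberries + bell pepper: the both-tight solution has a negative serving — not a feasible corner.
strawberries + kale with both tight: 4.824 servings and 0.573 servings → $4.18.
carrots + bell pepper with both tight: 3.496 servings and 3.272 servings → $3.18.
carrots + kale: intersection lies outside the first quadrant.
bell pepper + kale with both tight: 2.721 servings and 1.219 servings → $3.48.
So the least-cost plan costs $3.18.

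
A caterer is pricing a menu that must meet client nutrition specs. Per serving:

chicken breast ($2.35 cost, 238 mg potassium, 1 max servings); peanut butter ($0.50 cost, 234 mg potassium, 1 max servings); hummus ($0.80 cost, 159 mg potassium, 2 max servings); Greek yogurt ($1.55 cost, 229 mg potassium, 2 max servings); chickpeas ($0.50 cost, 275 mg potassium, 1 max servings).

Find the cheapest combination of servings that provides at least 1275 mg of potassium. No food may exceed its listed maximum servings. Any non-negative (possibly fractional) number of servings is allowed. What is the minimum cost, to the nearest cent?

$5.63

Cost per mg of potassium: chickpeas $0.0018, peanut butter $0.0021, hummus $0.0050, Greek yogurt $0.0068, chicken breast $0.0099.
Take 1 serving of chickpeas: +275.0 mg potassium for $0.50 (total $0.50, still need 1000.0 mg).
Take 1 serving of peanut butter: +234.0 mg potassium for $0.50 (total $1.00, still need 766.0 mg).
Take 2 servings of hummus: +318.0 mg potassium for $1.60 (total $2.60, still need 448.0 mg).
Take 1.956 servings of Greek yogurt: +448.0 mg potassium for $3.03 (total $5.63, still need 0.0 mg).
Filling from the cheapest source first is optimal under one linear minimum: $5.63.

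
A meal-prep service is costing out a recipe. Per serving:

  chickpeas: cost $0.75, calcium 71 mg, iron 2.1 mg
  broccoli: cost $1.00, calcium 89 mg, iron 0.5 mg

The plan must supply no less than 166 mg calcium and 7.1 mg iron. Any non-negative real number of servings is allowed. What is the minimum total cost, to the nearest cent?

$2.54

For a min-cost LP with two ≥-constraints, a basic feasible solution has at most two positive variables.
chickpeas only: max(166/71, 7.1/2.1) = 3.381 servings → $2.54.
broccoli only: max(166/89, 7.1/0.5) = 14.2 servings → $14.20.
chickpeas + broccoli: the both-tight solution has a negative serving — not a feasible corner.
So the least-cost plan costs $2.54.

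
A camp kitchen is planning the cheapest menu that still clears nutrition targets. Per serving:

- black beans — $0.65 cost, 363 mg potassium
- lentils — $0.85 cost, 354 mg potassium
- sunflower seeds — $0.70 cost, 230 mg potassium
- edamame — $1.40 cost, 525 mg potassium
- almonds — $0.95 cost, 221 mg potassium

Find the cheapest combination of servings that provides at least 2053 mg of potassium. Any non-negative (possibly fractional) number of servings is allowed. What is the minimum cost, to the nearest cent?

$3.68

Cost per mg of potassium: black beans $0.0018, lentils $0.0024, edamame $0.0027, sunflower seeds $0.0030, almonds $0.0043.
With no serving limits, use only black beans: 2053 mg / 363 mg = 5.656 servings × $0.65 = $3.68.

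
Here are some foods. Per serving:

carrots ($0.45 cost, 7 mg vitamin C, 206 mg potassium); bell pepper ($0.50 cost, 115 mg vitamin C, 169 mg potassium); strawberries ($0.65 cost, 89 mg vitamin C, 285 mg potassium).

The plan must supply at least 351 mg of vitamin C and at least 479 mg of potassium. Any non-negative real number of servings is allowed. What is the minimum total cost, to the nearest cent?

carrots only: max(351/7, 479/206) = 50.14 servings → $22.56.
bell pepper only: max(351/115, 479/169) = 3.052 servings → $1.53.
strawberries only: max(351/89, 479/285) = 3.944 servings → $2.56.
carrots + bell pepper with both targets exact would need a negative amount; discard.
carrots + strawberries: intersection lies outside the first quadrant.
bell pepper + strawberries with both targets exact would need a negative amount; discard.
Cheapest feasible corner: $1.53.

$1.53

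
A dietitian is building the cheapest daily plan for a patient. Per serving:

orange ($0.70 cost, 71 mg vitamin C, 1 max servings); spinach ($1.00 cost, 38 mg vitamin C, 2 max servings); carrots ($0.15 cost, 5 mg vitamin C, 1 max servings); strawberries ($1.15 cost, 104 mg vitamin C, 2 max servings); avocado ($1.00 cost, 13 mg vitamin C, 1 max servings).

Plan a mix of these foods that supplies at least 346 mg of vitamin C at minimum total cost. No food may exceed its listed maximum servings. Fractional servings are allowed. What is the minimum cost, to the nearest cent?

$4.76

Cost per mg of vitamin C: orange $0.0099, strawberries $0.0111, spinach $0.0263, carrots $0.0300, avocado $0.0769.
Take 1 serving of orange: +71.0 mg vitamin C for $0.70 (total $0.70, still need 275.0 mg).
Take 2 servings of strawberries: +208.0 mg vitamin C for $2.30 (total $3.00, still need 67.0 mg).
Take 1.763 servings of spinach: +67.0 mg vitamin C for $1.76 (total $4.76, still need 0.0 mg).
Filling from the cheapest source first is optimal under one linear minimum: $4.76.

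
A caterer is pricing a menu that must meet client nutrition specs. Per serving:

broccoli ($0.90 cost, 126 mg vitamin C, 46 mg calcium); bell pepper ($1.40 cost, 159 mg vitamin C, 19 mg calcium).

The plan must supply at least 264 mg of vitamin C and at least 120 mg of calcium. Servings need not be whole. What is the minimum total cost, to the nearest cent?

$2.35

This is a tiny linear program; its minimum lies at a vertex of the feasible set. List the vertices and price them.
broccoli only: max(264/126, 120/46) = 2.609 servings → $2.35.
bell pepper only: max(264/159, 120/19) = 6.316 servings → $8.84.
broccoli + bell pepper with both targets exact would need a negative amount; discard.
Cheapest feasible corner: $2.35.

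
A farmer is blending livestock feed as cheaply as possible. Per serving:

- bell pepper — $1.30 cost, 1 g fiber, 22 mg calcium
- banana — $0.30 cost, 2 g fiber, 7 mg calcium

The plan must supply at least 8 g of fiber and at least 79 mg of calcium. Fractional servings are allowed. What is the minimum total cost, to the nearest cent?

$3.39

An LP optimum is at a vertex; with two nutrient constraints at most two foods are used. Check each candidate.
bell pepper only: max(8/1, 79/22) = 8 servings → $10.40.
banana only: max(8/2, 79/7) = 11.29 servings → $3.39.
bell pepper + banana with both tight: 2.757 servings and 2.622 servings → $4.37.
The minimum over all feasible corners is $3.39.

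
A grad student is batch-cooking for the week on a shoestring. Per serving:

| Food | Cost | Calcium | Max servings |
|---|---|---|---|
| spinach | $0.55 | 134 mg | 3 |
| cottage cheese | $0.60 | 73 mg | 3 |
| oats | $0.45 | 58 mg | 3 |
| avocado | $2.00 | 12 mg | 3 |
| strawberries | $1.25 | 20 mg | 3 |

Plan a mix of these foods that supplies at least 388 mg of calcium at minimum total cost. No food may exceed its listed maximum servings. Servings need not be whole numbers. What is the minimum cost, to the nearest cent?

$1.59

Cost per mg of calcium: spinach $0.0041, oats $0.0078, cottage cheese $0.0082, strawberries $0.0625, avocado $0.1667.
Take 2.896 servings of spinach: +388.0 mg calcium for $1.59 (total $1.59, still need 0.0 mg).
Greedy by cheapest-per-mg is optimal for a single linear constraint, so the minimum cost is $1.59.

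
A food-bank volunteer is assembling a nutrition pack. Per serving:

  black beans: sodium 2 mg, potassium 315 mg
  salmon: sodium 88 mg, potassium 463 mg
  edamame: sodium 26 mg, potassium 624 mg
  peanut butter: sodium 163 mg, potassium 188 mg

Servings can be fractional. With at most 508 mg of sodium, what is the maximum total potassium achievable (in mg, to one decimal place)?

80010.0 mg

Potassium per mg sodium: black beans 157.5, edamame 24, salmon 5.261, peanut butter 1.153.
With no serving limits, spend the whole sodium allowance on black beans: 508 mg / 2 mg × 315 mg = 80010.0 mg.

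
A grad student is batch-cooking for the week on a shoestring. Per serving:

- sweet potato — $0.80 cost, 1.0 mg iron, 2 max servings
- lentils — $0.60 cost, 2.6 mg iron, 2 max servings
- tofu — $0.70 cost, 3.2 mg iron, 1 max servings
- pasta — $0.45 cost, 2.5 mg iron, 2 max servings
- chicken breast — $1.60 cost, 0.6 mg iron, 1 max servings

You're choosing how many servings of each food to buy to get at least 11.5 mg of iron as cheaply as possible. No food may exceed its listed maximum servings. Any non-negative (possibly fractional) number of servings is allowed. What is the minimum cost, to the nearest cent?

Cost per mg of iron: pasta $0.1800, tofu $0.2188, lentils $0.2308, sweet potato $0.8000, chicken breast $2.6667.
Take 2 servings of pasta: +5.0 mg iron for $0.90 (total $0.90, still need 6.5 mg).
Take 1 serving of tofu: +3.2 mg iron for $0.70 (total $1.60, still need 3.3 mg).
Take 1.269 servings of lentils: +3.3 mg iron for $0.76 (total $2.36, still need 0.0 mg).
Greedy by cheapest-per-mg is optimal for a single linear constraint, so the minimum cost is $2.36.

$2.36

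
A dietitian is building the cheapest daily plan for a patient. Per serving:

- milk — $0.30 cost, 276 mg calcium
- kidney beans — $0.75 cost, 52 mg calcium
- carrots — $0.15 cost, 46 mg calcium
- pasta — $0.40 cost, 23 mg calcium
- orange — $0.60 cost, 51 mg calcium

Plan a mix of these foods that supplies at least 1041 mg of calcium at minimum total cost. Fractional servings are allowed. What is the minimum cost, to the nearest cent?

$1.13

Cost per mg of calcium: milk $0.0011, carrots $0.0033, orange $0.0118, kidney beans $0.0144, pasta $0.0174.
With no serving limits, use only milk: 1041 mg / 276 mg = 3.772 servings × $0.30 = $1.13.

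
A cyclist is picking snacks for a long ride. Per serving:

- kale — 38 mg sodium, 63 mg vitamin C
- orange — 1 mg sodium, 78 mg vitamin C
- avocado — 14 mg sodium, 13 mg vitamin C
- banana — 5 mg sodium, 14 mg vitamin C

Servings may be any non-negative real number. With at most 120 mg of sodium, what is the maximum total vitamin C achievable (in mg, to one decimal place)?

Vitamin C per mg sodium: orange 78, banana 2.8, kale 1.658, avocado 0.9286.
With no serving limits, spend the whole sodium allowance on orange: 120 mg / 1 mg × 78 mg = 9360.0 mg.

9360.0 mg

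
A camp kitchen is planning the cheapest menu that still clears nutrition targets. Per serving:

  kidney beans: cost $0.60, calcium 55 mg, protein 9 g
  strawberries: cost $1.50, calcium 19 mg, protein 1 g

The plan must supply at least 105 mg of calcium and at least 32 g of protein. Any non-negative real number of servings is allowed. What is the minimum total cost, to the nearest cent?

$2.13

With two linear requirements the optimum uses one or two foods; enumerate the corners.
kidney beans only: max(105/55, 32/9) = 3.556 servings → $2.13.
strawberries only: max(105/19, 32/1) = 32 servings → $48.00.
kidney beans + strawberries: the both-tight solution has a negative serving — not a feasible corner.
Cheapest feasible corner: $2.13.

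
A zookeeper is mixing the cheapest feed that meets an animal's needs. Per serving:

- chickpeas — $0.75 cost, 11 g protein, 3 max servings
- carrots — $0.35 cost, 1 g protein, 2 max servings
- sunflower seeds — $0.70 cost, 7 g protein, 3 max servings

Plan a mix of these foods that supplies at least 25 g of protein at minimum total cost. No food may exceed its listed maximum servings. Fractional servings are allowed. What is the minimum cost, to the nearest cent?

Cost per g of protein: chickpeas $0.0682, sunflower seeds $0.1000, carrots $0.3500.
Take 2.273 servings of chickpeas: +25.0 g protein for $1.70 (total $1.70, still need 0.0 g).
Greedy by cheapest-per-g is optimal for a single linear constraint, so the minimum cost is $1.70.

$1.70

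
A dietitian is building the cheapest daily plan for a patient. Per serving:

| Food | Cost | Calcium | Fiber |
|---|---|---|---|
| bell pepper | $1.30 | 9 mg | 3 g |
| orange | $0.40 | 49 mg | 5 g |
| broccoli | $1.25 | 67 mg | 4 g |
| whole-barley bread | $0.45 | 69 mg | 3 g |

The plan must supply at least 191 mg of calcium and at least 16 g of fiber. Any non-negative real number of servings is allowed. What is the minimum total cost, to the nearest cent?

Two binding constraints pin down two serving amounts, so the optimal mix uses at most two foods. The candidates are each food alone (scaled to the tighter of calcium/fiber) and each pair with both constraints tight.
bell pepper only: max(191/9, 16/3) = 21.22 servings → $27.59.
orange only: max(191/49, 16/5) = 3.898 servings → $1.56.
broccoli only: max(191/67, 16/4) = 4 servings → $5.00.
whole-barley bread only: max(191/69, 16/3) = 5.333 servings → $2.40.
bell pepper + orange with both targets exact would need a negative amount; discard.
bell pepper + broccoli with both tight: 1.867 servings and 2.6 servings → $5.68.
bell pepper + whole-barley bread with both tight: 2.95 servings and 2.383 servings → $4.91.
orange + broccoli with both tight: 2.216 servings and 1.23 servings → $2.42.
orange + whole-barley bread with both tight: 2.682 servings and 0.8636 servings → $1.46.
broccoli + whole-barley bread with both targets exact would need a negative amount; discard.
Cheapest feasible corner: $1.46.

$1.46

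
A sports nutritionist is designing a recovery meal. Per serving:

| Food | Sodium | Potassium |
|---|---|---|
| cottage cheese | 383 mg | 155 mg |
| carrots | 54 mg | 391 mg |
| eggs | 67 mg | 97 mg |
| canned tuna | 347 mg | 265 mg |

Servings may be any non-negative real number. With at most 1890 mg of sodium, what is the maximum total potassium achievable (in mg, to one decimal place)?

Potassium per mg sodium: carrots 7.241, eggs 1.448, canned tuna 0.7637, cottage cheese 0.4047.
With no serving limits, spend the whole sodium allowance on carrots: 1890 mg / 54 mg × 391 mg = 13685.0 mg.

13685.0 mg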